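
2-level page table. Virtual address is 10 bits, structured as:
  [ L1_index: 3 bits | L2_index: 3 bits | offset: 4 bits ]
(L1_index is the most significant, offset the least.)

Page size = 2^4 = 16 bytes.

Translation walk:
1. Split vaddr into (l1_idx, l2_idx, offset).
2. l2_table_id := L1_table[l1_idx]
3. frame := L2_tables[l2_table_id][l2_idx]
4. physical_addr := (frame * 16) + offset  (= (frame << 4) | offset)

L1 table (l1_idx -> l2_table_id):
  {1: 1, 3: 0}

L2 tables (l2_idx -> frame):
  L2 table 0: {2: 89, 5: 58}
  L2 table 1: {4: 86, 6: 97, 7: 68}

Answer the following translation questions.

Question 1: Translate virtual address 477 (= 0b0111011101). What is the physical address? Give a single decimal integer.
vaddr = 477 = 0b0111011101
Split: l1_idx=3, l2_idx=5, offset=13
L1[3] = 0
L2[0][5] = 58
paddr = 58 * 16 + 13 = 941

Answer: 941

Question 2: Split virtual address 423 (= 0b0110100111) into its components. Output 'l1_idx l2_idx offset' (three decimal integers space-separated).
vaddr = 423 = 0b0110100111
  top 3 bits -> l1_idx = 3
  next 3 bits -> l2_idx = 2
  bottom 4 bits -> offset = 7

Answer: 3 2 7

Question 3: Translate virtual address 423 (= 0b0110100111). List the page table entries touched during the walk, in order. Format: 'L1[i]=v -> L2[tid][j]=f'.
vaddr = 423 = 0b0110100111
Split: l1_idx=3, l2_idx=2, offset=7

Answer: L1[3]=0 -> L2[0][2]=89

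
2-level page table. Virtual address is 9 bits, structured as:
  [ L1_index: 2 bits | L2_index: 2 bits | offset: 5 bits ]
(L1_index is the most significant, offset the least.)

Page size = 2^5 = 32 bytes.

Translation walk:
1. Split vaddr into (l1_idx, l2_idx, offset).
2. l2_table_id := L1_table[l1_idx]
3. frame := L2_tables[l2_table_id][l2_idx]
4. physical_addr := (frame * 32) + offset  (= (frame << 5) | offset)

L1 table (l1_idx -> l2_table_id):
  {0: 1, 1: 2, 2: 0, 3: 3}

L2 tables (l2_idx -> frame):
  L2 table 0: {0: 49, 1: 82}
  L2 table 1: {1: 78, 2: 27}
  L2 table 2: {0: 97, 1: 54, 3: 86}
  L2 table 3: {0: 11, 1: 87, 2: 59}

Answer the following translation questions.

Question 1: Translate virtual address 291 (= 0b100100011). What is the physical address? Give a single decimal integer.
vaddr = 291 = 0b100100011
Split: l1_idx=2, l2_idx=1, offset=3
L1[2] = 0
L2[0][1] = 82
paddr = 82 * 32 + 3 = 2627

Answer: 2627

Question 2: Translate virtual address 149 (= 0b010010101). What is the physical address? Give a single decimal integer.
vaddr = 149 = 0b010010101
Split: l1_idx=1, l2_idx=0, offset=21
L1[1] = 2
L2[2][0] = 97
paddr = 97 * 32 + 21 = 3125

Answer: 3125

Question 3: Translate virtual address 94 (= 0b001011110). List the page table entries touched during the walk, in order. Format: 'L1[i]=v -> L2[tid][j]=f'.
Answer: L1[0]=1 -> L2[1][2]=27

Derivation:
vaddr = 94 = 0b001011110
Split: l1_idx=0, l2_idx=2, offset=30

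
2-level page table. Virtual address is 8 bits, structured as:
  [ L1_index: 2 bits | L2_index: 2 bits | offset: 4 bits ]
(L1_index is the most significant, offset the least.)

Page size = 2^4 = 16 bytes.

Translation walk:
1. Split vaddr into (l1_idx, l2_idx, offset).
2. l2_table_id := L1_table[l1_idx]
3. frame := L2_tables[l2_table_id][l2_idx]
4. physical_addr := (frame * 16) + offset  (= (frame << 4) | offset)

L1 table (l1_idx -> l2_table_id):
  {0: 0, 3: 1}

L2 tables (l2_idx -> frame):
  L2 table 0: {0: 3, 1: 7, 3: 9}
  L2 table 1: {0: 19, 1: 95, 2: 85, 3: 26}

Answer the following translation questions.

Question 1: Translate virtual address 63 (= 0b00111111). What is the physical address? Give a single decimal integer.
vaddr = 63 = 0b00111111
Split: l1_idx=0, l2_idx=3, offset=15
L1[0] = 0
L2[0][3] = 9
paddr = 9 * 16 + 15 = 159

Answer: 159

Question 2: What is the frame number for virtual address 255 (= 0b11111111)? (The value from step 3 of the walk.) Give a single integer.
vaddr = 255: l1_idx=3, l2_idx=3
L1[3] = 1; L2[1][3] = 26

Answer: 26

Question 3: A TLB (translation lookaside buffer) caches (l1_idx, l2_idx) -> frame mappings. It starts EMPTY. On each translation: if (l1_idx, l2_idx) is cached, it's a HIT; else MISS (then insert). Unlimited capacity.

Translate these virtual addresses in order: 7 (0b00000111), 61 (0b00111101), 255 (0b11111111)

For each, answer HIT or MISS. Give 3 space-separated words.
vaddr=7: (0,0) not in TLB -> MISS, insert
vaddr=61: (0,3) not in TLB -> MISS, insert
vaddr=255: (3,3) not in TLB -> MISS, insert

Answer: MISS MISS MISS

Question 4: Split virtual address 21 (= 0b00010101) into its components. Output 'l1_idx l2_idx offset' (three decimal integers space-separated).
vaddr = 21 = 0b00010101
  top 2 bits -> l1_idx = 0
  next 2 bits -> l2_idx = 1
  bottom 4 bits -> offset = 5

Answer: 0 1 5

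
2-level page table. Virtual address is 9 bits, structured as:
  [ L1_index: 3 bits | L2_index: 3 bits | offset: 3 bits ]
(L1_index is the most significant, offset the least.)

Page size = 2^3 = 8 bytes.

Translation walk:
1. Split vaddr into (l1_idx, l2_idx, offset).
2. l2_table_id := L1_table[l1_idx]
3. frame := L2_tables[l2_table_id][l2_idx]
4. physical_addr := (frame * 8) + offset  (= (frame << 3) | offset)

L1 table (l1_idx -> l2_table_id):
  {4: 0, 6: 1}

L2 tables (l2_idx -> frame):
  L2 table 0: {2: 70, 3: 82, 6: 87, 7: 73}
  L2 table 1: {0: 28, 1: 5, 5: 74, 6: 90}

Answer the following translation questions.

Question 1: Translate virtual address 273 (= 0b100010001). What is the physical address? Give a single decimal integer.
Answer: 561

Derivation:
vaddr = 273 = 0b100010001
Split: l1_idx=4, l2_idx=2, offset=1
L1[4] = 0
L2[0][2] = 70
paddr = 70 * 8 + 1 = 561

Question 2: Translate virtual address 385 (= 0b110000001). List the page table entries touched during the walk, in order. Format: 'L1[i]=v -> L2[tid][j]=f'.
vaddr = 385 = 0b110000001
Split: l1_idx=6, l2_idx=0, offset=1

Answer: L1[6]=1 -> L2[1][0]=28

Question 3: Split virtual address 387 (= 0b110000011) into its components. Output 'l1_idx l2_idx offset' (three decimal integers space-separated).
vaddr = 387 = 0b110000011
  top 3 bits -> l1_idx = 6
  next 3 bits -> l2_idx = 0
  bottom 3 bits -> offset = 3

Answer: 6 0 3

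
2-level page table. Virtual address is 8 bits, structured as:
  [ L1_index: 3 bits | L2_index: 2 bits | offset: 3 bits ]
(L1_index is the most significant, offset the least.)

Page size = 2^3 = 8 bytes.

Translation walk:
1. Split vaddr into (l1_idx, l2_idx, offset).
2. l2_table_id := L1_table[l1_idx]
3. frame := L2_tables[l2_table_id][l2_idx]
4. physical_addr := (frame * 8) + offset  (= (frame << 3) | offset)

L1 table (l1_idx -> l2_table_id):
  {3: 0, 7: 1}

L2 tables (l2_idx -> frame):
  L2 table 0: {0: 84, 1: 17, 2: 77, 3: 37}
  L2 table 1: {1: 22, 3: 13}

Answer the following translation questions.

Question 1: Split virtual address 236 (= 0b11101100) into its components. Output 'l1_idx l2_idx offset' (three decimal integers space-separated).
vaddr = 236 = 0b11101100
  top 3 bits -> l1_idx = 7
  next 2 bits -> l2_idx = 1
  bottom 3 bits -> offset = 4

Answer: 7 1 4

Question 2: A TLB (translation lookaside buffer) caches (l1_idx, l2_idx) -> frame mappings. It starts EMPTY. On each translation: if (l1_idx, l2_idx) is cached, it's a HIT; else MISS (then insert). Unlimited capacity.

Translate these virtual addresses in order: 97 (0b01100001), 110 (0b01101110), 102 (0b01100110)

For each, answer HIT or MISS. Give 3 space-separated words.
Answer: MISS MISS HIT

Derivation:
vaddr=97: (3,0) not in TLB -> MISS, insert
vaddr=110: (3,1) not in TLB -> MISS, insert
vaddr=102: (3,0) in TLB -> HIT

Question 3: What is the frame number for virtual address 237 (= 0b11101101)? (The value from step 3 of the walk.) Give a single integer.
vaddr = 237: l1_idx=7, l2_idx=1
L1[7] = 1; L2[1][1] = 22

Answer: 22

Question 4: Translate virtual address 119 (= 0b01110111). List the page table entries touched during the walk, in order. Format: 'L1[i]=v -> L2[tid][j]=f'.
vaddr = 119 = 0b01110111
Split: l1_idx=3, l2_idx=2, offset=7

Answer: L1[3]=0 -> L2[0][2]=77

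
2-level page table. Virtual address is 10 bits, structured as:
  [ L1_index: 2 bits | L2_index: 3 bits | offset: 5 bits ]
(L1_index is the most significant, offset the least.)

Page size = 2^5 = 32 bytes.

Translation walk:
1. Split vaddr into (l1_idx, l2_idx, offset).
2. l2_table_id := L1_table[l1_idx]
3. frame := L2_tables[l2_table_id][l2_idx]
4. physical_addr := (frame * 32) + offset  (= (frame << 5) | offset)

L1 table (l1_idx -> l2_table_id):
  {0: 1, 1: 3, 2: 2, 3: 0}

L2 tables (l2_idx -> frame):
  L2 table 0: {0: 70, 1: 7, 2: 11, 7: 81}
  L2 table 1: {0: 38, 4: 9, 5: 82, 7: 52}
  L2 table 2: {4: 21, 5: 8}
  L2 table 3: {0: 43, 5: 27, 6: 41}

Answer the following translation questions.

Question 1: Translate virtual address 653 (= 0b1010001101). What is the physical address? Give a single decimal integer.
Answer: 685

Derivation:
vaddr = 653 = 0b1010001101
Split: l1_idx=2, l2_idx=4, offset=13
L1[2] = 2
L2[2][4] = 21
paddr = 21 * 32 + 13 = 685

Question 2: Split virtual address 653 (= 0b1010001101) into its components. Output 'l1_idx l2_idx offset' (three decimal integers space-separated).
vaddr = 653 = 0b1010001101
  top 2 bits -> l1_idx = 2
  next 3 bits -> l2_idx = 4
  bottom 5 bits -> offset = 13

Answer: 2 4 13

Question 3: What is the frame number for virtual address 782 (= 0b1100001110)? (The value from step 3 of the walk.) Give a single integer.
Answer: 70

Derivation:
vaddr = 782: l1_idx=3, l2_idx=0
L1[3] = 0; L2[0][0] = 70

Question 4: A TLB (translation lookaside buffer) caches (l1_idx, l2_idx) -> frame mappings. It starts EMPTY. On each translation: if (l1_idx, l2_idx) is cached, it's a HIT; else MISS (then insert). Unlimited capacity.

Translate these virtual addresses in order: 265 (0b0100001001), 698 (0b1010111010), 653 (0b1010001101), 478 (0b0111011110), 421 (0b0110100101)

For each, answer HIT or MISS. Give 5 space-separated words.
Answer: MISS MISS MISS MISS MISS

Derivation:
vaddr=265: (1,0) not in TLB -> MISS, insert
vaddr=698: (2,5) not in TLB -> MISS, insert
vaddr=653: (2,4) not in TLB -> MISS, insert
vaddr=478: (1,6) not in TLB -> MISS, insert
vaddr=421: (1,5) not in TLB -> MISS, insert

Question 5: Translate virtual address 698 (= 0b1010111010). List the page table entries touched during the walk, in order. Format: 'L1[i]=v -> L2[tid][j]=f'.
Answer: L1[2]=2 -> L2[2][5]=8

Derivation:
vaddr = 698 = 0b1010111010
Split: l1_idx=2, l2_idx=5, offset=26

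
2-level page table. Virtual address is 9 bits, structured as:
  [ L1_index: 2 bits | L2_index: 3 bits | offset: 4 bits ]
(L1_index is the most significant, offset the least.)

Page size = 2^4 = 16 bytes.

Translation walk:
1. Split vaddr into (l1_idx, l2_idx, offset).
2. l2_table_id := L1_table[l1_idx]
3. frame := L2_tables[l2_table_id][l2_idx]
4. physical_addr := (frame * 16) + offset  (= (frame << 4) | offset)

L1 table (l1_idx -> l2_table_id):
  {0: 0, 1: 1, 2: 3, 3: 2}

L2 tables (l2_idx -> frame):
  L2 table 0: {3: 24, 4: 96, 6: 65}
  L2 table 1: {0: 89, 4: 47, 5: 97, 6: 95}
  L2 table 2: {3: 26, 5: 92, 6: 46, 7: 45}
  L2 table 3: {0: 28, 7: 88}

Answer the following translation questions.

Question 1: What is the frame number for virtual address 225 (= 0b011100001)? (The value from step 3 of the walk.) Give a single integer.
vaddr = 225: l1_idx=1, l2_idx=6
L1[1] = 1; L2[1][6] = 95

Answer: 95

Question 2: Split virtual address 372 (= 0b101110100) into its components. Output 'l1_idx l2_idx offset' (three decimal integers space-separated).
vaddr = 372 = 0b101110100
  top 2 bits -> l1_idx = 2
  next 3 bits -> l2_idx = 7
  bottom 4 bits -> offset = 4

Answer: 2 7 4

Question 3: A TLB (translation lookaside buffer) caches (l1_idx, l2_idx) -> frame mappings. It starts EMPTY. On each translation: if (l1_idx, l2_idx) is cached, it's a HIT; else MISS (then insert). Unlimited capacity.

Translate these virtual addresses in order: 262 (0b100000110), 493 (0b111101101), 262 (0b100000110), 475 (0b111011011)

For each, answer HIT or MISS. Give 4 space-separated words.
vaddr=262: (2,0) not in TLB -> MISS, insert
vaddr=493: (3,6) not in TLB -> MISS, insert
vaddr=262: (2,0) in TLB -> HIT
vaddr=475: (3,5) not in TLB -> MISS, insert

Answer: MISS MISS HIT MISS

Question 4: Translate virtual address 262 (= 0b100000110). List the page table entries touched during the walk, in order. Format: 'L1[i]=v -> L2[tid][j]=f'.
Answer: L1[2]=3 -> L2[3][0]=28

Derivation:
vaddr = 262 = 0b100000110
Split: l1_idx=2, l2_idx=0, offset=6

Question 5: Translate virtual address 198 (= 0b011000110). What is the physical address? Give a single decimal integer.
vaddr = 198 = 0b011000110
Split: l1_idx=1, l2_idx=4, offset=6
L1[1] = 1
L2[1][4] = 47
paddr = 47 * 16 + 6 = 758

Answer: 758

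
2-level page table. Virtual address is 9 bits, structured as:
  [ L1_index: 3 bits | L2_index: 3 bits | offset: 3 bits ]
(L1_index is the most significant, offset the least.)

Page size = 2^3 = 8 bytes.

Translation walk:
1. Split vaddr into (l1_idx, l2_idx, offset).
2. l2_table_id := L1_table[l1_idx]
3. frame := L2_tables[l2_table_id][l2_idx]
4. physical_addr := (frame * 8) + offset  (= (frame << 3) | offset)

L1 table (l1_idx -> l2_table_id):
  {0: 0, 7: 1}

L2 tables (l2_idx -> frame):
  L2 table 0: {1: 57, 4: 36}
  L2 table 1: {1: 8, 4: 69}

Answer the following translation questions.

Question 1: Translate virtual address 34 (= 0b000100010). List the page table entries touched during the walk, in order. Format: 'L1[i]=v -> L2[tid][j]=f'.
Answer: L1[0]=0 -> L2[0][4]=36

Derivation:
vaddr = 34 = 0b000100010
Split: l1_idx=0, l2_idx=4, offset=2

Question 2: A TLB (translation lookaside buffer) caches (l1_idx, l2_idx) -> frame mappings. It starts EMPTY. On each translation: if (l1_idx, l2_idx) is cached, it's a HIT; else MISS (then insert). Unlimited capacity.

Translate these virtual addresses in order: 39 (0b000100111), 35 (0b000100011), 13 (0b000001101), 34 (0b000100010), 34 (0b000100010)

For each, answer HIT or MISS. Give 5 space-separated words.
Answer: MISS HIT MISS HIT HIT

Derivation:
vaddr=39: (0,4) not in TLB -> MISS, insert
vaddr=35: (0,4) in TLB -> HIT
vaddr=13: (0,1) not in TLB -> MISS, insert
vaddr=34: (0,4) in TLB -> HIT
vaddr=34: (0,4) in TLB -> HIT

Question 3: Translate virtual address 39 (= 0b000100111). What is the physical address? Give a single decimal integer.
vaddr = 39 = 0b000100111
Split: l1_idx=0, l2_idx=4, offset=7
L1[0] = 0
L2[0][4] = 36
paddr = 36 * 8 + 7 = 295

Answer: 295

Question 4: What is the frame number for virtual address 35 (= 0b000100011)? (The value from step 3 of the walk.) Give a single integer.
vaddr = 35: l1_idx=0, l2_idx=4
L1[0] = 0; L2[0][4] = 36

Answer: 36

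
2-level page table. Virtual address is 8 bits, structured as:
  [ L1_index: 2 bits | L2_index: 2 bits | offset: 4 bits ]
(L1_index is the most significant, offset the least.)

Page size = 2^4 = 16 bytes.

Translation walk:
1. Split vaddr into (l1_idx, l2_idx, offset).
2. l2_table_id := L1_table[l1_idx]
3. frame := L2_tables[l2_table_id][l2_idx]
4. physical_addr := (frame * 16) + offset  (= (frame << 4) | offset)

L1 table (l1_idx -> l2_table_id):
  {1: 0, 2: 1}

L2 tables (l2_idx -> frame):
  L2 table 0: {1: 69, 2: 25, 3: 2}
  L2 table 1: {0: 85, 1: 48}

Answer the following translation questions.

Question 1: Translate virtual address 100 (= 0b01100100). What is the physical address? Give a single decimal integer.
Answer: 404

Derivation:
vaddr = 100 = 0b01100100
Split: l1_idx=1, l2_idx=2, offset=4
L1[1] = 0
L2[0][2] = 25
paddr = 25 * 16 + 4 = 404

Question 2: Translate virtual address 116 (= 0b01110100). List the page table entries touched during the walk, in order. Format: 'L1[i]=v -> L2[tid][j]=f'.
vaddr = 116 = 0b01110100
Split: l1_idx=1, l2_idx=3, offset=4

Answer: L1[1]=0 -> L2[0][3]=2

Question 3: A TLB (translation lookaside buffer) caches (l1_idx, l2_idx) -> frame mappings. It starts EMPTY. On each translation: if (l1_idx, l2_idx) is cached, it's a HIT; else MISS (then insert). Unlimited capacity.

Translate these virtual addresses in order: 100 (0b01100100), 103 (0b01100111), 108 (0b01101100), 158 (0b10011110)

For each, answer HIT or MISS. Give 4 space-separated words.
vaddr=100: (1,2) not in TLB -> MISS, insert
vaddr=103: (1,2) in TLB -> HIT
vaddr=108: (1,2) in TLB -> HIT
vaddr=158: (2,1) not in TLB -> MISS, insert

Answer: MISS HIT HIT MISS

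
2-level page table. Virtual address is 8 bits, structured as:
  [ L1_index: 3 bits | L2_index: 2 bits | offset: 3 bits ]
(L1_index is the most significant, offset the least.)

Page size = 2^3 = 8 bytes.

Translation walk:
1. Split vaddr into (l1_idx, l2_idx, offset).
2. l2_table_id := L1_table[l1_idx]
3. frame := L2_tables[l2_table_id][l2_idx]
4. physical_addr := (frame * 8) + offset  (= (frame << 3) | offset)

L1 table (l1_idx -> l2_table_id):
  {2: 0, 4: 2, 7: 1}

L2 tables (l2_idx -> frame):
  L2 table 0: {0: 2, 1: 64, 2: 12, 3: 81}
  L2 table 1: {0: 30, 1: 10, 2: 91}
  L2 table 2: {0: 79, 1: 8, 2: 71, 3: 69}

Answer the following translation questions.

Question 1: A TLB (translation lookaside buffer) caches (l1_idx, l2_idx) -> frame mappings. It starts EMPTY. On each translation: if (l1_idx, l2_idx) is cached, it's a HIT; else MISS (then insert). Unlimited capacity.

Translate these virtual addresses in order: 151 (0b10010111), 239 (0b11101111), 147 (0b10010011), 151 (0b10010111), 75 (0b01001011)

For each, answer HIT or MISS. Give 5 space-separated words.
Answer: MISS MISS HIT HIT MISS

Derivation:
vaddr=151: (4,2) not in TLB -> MISS, insert
vaddr=239: (7,1) not in TLB -> MISS, insert
vaddr=147: (4,2) in TLB -> HIT
vaddr=151: (4,2) in TLB -> HIT
vaddr=75: (2,1) not in TLB -> MISS, insert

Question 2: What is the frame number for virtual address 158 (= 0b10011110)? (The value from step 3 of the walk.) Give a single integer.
vaddr = 158: l1_idx=4, l2_idx=3
L1[4] = 2; L2[2][3] = 69

Answer: 69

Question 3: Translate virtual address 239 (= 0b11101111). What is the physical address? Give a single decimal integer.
Answer: 87

Derivation:
vaddr = 239 = 0b11101111
Split: l1_idx=7, l2_idx=1, offset=7
L1[7] = 1
L2[1][1] = 10
paddr = 10 * 8 + 7 = 87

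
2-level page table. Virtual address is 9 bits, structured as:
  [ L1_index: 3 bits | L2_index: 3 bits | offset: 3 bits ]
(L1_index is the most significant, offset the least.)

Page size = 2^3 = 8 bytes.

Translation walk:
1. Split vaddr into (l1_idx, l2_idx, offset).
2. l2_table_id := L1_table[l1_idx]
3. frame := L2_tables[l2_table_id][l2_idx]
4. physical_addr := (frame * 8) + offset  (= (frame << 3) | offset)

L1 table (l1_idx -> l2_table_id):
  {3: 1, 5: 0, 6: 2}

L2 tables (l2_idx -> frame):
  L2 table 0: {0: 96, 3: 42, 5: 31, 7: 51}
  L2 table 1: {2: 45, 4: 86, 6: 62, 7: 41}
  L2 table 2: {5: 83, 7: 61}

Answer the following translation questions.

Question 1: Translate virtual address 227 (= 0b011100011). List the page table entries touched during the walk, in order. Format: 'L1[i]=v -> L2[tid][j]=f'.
Answer: L1[3]=1 -> L2[1][4]=86

Derivation:
vaddr = 227 = 0b011100011
Split: l1_idx=3, l2_idx=4, offset=3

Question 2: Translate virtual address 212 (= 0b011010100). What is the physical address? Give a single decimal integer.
vaddr = 212 = 0b011010100
Split: l1_idx=3, l2_idx=2, offset=4
L1[3] = 1
L2[1][2] = 45
paddr = 45 * 8 + 4 = 364

Answer: 364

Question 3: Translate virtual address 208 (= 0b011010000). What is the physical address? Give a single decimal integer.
vaddr = 208 = 0b011010000
Split: l1_idx=3, l2_idx=2, offset=0
L1[3] = 1
L2[1][2] = 45
paddr = 45 * 8 + 0 = 360

Answer: 360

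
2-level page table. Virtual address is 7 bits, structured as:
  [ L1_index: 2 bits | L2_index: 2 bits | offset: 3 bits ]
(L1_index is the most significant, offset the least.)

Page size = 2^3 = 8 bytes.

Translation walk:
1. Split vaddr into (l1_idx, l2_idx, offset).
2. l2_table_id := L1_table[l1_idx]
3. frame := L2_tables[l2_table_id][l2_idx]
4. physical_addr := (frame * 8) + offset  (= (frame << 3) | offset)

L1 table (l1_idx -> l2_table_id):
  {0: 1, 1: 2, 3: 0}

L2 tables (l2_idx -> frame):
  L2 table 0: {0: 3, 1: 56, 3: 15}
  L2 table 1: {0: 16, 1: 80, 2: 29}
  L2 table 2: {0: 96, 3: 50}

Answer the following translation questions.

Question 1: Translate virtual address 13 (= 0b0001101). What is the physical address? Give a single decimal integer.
Answer: 645

Derivation:
vaddr = 13 = 0b0001101
Split: l1_idx=0, l2_idx=1, offset=5
L1[0] = 1
L2[1][1] = 80
paddr = 80 * 8 + 5 = 645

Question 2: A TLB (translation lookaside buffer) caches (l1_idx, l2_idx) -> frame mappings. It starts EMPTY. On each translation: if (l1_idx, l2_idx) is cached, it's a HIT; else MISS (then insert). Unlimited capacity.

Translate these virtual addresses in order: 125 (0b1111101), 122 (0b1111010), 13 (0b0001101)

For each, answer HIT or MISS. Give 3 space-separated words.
Answer: MISS HIT MISS

Derivation:
vaddr=125: (3,3) not in TLB -> MISS, insert
vaddr=122: (3,3) in TLB -> HIT
vaddr=13: (0,1) not in TLB -> MISS, insert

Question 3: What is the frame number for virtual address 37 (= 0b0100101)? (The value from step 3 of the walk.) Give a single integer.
vaddr = 37: l1_idx=1, l2_idx=0
L1[1] = 2; L2[2][0] = 96

Answer: 96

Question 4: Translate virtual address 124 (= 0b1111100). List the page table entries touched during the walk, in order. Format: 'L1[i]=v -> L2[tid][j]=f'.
Answer: L1[3]=0 -> L2[0][3]=15

Derivation:
vaddr = 124 = 0b1111100
Split: l1_idx=3, l2_idx=3, offset=4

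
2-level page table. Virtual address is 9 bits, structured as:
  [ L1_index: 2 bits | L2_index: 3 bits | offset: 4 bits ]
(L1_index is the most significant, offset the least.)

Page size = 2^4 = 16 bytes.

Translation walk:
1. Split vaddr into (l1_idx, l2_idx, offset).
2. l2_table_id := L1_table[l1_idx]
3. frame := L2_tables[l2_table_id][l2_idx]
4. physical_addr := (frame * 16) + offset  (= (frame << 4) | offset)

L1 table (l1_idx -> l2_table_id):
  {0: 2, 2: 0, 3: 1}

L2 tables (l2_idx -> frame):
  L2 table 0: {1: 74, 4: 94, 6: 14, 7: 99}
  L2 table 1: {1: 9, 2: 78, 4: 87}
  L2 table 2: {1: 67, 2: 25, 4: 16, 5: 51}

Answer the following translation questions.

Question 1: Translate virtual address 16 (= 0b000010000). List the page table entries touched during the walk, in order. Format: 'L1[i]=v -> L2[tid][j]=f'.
vaddr = 16 = 0b000010000
Split: l1_idx=0, l2_idx=1, offset=0

Answer: L1[0]=2 -> L2[2][1]=67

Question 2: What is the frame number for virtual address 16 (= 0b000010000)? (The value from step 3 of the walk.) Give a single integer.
Answer: 67

Derivation:
vaddr = 16: l1_idx=0, l2_idx=1
L1[0] = 2; L2[2][1] = 67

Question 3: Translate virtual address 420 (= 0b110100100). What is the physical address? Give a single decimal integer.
vaddr = 420 = 0b110100100
Split: l1_idx=3, l2_idx=2, offset=4
L1[3] = 1
L2[1][2] = 78
paddr = 78 * 16 + 4 = 1252

Answer: 1252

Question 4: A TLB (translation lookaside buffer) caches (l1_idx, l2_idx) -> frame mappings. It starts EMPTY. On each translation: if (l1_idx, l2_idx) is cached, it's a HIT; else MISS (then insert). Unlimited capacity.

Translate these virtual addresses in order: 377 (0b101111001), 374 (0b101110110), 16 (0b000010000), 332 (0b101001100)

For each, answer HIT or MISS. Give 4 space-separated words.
vaddr=377: (2,7) not in TLB -> MISS, insert
vaddr=374: (2,7) in TLB -> HIT
vaddr=16: (0,1) not in TLB -> MISS, insert
vaddr=332: (2,4) not in TLB -> MISS, insert

Answer: MISS HIT MISS MISS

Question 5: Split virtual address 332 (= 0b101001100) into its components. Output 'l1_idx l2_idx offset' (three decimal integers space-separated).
vaddr = 332 = 0b101001100
  top 2 bits -> l1_idx = 2
  next 3 bits -> l2_idx = 4
  bottom 4 bits -> offset = 12

Answer: 2 4 12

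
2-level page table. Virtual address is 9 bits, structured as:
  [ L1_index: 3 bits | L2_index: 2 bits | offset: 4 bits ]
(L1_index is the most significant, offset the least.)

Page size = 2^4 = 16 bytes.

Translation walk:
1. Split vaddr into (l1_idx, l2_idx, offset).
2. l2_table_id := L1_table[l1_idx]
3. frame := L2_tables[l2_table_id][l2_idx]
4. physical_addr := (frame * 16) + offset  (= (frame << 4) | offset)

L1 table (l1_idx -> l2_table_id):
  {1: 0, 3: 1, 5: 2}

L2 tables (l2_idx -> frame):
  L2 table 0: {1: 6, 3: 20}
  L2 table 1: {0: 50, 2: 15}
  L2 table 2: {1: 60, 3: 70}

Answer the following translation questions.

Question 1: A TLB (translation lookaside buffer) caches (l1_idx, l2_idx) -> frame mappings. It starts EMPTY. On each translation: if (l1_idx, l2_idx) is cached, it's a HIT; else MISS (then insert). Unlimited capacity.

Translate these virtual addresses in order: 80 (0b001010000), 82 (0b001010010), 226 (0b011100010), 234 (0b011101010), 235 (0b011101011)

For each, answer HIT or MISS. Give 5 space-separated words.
Answer: MISS HIT MISS HIT HIT

Derivation:
vaddr=80: (1,1) not in TLB -> MISS, insert
vaddr=82: (1,1) in TLB -> HIT
vaddr=226: (3,2) not in TLB -> MISS, insert
vaddr=234: (3,2) in TLB -> HIT
vaddr=235: (3,2) in TLB -> HIT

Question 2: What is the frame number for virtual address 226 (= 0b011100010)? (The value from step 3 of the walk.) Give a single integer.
Answer: 15

Derivation:
vaddr = 226: l1_idx=3, l2_idx=2
L1[3] = 1; L2[1][2] = 15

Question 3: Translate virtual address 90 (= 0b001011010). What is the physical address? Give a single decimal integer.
vaddr = 90 = 0b001011010
Split: l1_idx=1, l2_idx=1, offset=10
L1[1] = 0
L2[0][1] = 6
paddr = 6 * 16 + 10 = 106

Answer: 106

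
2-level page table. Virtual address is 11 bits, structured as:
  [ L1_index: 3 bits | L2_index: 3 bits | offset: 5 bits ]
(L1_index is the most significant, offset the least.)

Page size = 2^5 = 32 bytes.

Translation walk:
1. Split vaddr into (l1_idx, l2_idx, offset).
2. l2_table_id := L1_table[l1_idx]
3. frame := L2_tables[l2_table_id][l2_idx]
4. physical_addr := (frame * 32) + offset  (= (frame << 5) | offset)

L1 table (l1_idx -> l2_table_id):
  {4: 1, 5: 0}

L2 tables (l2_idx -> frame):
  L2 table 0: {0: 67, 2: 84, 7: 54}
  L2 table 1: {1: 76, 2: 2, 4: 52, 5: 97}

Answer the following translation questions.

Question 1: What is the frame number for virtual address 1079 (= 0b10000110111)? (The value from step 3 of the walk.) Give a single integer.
vaddr = 1079: l1_idx=4, l2_idx=1
L1[4] = 1; L2[1][1] = 76

Answer: 76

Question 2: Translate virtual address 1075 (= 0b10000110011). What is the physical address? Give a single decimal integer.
vaddr = 1075 = 0b10000110011
Split: l1_idx=4, l2_idx=1, offset=19
L1[4] = 1
L2[1][1] = 76
paddr = 76 * 32 + 19 = 2451

Answer: 2451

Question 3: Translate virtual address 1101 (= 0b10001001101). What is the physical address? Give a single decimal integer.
Answer: 77

Derivation:
vaddr = 1101 = 0b10001001101
Split: l1_idx=4, l2_idx=2, offset=13
L1[4] = 1
L2[1][2] = 2
paddr = 2 * 32 + 13 = 77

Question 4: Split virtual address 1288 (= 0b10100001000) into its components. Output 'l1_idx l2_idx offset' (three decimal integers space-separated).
Answer: 5 0 8

Derivation:
vaddr = 1288 = 0b10100001000
  top 3 bits -> l1_idx = 5
  next 3 bits -> l2_idx = 0
  bottom 5 bits -> offset = 8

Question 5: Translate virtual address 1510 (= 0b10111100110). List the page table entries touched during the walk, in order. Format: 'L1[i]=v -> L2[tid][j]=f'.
vaddr = 1510 = 0b10111100110
Split: l1_idx=5, l2_idx=7, offset=6

Answer: L1[5]=0 -> L2[0][7]=54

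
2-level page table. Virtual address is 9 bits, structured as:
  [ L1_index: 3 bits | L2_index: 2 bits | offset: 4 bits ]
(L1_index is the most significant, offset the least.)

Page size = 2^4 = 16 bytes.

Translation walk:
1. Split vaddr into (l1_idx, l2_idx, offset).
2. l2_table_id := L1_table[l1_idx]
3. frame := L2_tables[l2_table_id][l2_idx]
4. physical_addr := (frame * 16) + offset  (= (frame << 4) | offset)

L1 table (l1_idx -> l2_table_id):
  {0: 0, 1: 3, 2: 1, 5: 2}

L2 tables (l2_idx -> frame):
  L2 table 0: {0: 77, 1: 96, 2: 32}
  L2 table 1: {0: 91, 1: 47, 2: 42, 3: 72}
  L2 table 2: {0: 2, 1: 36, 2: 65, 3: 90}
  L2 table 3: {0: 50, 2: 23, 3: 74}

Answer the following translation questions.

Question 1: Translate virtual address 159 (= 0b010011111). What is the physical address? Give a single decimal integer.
Answer: 767

Derivation:
vaddr = 159 = 0b010011111
Split: l1_idx=2, l2_idx=1, offset=15
L1[2] = 1
L2[1][1] = 47
paddr = 47 * 16 + 15 = 767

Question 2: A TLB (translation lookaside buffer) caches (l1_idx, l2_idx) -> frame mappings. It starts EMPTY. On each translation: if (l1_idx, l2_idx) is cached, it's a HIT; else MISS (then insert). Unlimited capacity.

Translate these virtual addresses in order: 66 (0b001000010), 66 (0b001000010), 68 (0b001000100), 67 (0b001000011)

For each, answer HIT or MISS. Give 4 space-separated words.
Answer: MISS HIT HIT HIT

Derivation:
vaddr=66: (1,0) not in TLB -> MISS, insert
vaddr=66: (1,0) in TLB -> HIT
vaddr=68: (1,0) in TLB -> HIT
vaddr=67: (1,0) in TLB -> HIT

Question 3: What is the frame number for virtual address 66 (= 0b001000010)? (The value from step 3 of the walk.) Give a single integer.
vaddr = 66: l1_idx=1, l2_idx=0
L1[1] = 3; L2[3][0] = 50

Answer: 50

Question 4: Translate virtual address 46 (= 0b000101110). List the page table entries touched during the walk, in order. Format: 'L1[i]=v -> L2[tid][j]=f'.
Answer: L1[0]=0 -> L2[0][2]=32

Derivation:
vaddr = 46 = 0b000101110
Split: l1_idx=0, l2_idx=2, offset=14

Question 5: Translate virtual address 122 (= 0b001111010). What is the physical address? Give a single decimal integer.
vaddr = 122 = 0b001111010
Split: l1_idx=1, l2_idx=3, offset=10
L1[1] = 3
L2[3][3] = 74
paddr = 74 * 16 + 10 = 1194

Answer: 1194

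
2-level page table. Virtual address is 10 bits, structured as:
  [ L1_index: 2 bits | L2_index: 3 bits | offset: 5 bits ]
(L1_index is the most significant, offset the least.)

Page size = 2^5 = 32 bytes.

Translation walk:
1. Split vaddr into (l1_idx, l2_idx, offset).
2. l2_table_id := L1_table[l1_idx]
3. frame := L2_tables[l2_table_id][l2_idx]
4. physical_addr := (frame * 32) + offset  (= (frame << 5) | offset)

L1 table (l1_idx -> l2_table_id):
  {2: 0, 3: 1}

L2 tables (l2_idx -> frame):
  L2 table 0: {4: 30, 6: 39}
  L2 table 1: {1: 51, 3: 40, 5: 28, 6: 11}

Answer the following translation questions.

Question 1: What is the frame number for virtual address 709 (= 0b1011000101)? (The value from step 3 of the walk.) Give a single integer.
Answer: 39

Derivation:
vaddr = 709: l1_idx=2, l2_idx=6
L1[2] = 0; L2[0][6] = 39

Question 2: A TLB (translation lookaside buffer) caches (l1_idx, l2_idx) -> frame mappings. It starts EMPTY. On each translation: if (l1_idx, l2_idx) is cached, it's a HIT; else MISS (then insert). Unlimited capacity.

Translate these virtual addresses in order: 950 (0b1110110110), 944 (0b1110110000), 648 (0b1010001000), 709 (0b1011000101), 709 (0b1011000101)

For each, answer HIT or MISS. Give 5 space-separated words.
vaddr=950: (3,5) not in TLB -> MISS, insert
vaddr=944: (3,5) in TLB -> HIT
vaddr=648: (2,4) not in TLB -> MISS, insert
vaddr=709: (2,6) not in TLB -> MISS, insert
vaddr=709: (2,6) in TLB -> HIT

Answer: MISS HIT MISS MISS HIT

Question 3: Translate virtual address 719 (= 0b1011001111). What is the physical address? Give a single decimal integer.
vaddr = 719 = 0b1011001111
Split: l1_idx=2, l2_idx=6, offset=15
L1[2] = 0
L2[0][6] = 39
paddr = 39 * 32 + 15 = 1263

Answer: 1263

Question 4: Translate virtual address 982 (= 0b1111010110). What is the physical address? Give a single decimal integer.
vaddr = 982 = 0b1111010110
Split: l1_idx=3, l2_idx=6, offset=22
L1[3] = 1
L2[1][6] = 11
paddr = 11 * 32 + 22 = 374

Answer: 374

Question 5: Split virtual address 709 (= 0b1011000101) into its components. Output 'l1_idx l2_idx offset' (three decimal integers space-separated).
vaddr = 709 = 0b1011000101
  top 2 bits -> l1_idx = 2
  next 3 bits -> l2_idx = 6
  bottom 5 bits -> offset = 5

Answer: 2 6 5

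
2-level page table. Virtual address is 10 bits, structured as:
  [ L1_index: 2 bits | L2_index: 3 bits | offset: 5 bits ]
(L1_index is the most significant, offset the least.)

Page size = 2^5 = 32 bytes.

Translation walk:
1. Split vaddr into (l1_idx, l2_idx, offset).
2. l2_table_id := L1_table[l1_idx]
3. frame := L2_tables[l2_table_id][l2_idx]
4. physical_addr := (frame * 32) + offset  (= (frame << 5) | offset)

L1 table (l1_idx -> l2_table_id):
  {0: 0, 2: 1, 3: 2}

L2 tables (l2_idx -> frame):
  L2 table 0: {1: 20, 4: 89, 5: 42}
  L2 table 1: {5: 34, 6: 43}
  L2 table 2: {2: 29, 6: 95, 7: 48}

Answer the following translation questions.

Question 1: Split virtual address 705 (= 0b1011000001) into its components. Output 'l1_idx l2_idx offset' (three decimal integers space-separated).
Answer: 2 6 1

Derivation:
vaddr = 705 = 0b1011000001
  top 2 bits -> l1_idx = 2
  next 3 bits -> l2_idx = 6
  bottom 5 bits -> offset = 1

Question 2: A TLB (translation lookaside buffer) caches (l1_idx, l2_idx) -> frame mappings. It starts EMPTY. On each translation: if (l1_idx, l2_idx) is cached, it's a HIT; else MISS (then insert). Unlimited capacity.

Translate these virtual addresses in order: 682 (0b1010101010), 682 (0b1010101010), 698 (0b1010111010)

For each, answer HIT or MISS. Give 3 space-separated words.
Answer: MISS HIT HIT

Derivation:
vaddr=682: (2,5) not in TLB -> MISS, insert
vaddr=682: (2,5) in TLB -> HIT
vaddr=698: (2,5) in TLB -> HIT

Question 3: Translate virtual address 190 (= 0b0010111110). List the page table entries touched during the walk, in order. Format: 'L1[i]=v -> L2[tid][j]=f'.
Answer: L1[0]=0 -> L2[0][5]=42

Derivation:
vaddr = 190 = 0b0010111110
Split: l1_idx=0, l2_idx=5, offset=30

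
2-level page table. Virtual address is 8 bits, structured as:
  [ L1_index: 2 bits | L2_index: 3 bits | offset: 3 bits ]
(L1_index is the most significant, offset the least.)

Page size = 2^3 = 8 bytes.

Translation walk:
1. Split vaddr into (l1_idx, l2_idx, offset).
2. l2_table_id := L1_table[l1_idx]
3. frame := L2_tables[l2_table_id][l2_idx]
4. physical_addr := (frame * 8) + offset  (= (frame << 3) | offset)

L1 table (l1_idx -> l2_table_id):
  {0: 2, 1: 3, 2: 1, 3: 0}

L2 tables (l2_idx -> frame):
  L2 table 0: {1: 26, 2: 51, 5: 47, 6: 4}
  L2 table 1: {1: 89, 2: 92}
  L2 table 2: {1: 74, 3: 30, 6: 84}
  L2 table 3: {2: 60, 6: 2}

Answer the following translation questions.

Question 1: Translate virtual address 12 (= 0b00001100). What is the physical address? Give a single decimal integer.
vaddr = 12 = 0b00001100
Split: l1_idx=0, l2_idx=1, offset=4
L1[0] = 2
L2[2][1] = 74
paddr = 74 * 8 + 4 = 596

Answer: 596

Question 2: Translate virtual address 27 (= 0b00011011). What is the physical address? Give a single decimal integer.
vaddr = 27 = 0b00011011
Split: l1_idx=0, l2_idx=3, offset=3
L1[0] = 2
L2[2][3] = 30
paddr = 30 * 8 + 3 = 243

Answer: 243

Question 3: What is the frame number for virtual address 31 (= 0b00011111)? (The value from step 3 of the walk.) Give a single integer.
vaddr = 31: l1_idx=0, l2_idx=3
L1[0] = 2; L2[2][3] = 30

Answer: 30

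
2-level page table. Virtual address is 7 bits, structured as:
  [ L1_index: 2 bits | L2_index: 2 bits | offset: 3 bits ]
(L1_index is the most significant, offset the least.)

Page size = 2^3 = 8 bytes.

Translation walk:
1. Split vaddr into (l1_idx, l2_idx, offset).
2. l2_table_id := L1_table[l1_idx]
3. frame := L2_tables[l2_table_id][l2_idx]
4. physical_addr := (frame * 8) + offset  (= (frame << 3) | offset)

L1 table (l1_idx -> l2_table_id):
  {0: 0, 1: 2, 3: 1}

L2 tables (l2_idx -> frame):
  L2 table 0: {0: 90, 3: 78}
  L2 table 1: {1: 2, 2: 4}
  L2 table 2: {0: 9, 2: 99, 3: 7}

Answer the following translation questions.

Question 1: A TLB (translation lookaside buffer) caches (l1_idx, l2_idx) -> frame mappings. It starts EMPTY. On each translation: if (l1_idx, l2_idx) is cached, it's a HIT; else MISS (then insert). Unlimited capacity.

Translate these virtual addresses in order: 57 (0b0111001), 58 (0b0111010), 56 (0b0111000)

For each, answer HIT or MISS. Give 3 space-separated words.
vaddr=57: (1,3) not in TLB -> MISS, insert
vaddr=58: (1,3) in TLB -> HIT
vaddr=56: (1,3) in TLB -> HIT

Answer: MISS HIT HIT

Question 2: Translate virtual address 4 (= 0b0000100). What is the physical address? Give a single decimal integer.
vaddr = 4 = 0b0000100
Split: l1_idx=0, l2_idx=0, offset=4
L1[0] = 0
L2[0][0] = 90
paddr = 90 * 8 + 4 = 724

Answer: 724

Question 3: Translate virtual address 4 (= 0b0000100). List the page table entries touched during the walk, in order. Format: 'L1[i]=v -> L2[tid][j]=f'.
Answer: L1[0]=0 -> L2[0][0]=90

Derivation:
vaddr = 4 = 0b0000100
Split: l1_idx=0, l2_idx=0, offset=4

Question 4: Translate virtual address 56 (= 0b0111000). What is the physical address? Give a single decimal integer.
vaddr = 56 = 0b0111000
Split: l1_idx=1, l2_idx=3, offset=0
L1[1] = 2
L2[2][3] = 7
paddr = 7 * 8 + 0 = 56

Answer: 56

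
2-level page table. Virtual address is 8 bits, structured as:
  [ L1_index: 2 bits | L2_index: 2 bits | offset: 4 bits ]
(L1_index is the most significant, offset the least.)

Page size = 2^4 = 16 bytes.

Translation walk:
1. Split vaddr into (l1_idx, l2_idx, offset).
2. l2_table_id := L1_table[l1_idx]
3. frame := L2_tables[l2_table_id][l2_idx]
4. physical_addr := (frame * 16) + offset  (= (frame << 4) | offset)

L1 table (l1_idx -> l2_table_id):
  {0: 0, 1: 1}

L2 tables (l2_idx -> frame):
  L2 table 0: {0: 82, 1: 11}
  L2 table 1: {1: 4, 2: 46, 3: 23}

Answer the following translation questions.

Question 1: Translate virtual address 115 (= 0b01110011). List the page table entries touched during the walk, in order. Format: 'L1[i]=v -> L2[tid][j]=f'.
Answer: L1[1]=1 -> L2[1][3]=23

Derivation:
vaddr = 115 = 0b01110011
Split: l1_idx=1, l2_idx=3, offset=3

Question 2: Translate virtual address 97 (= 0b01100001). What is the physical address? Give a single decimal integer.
Answer: 737

Derivation:
vaddr = 97 = 0b01100001
Split: l1_idx=1, l2_idx=2, offset=1
L1[1] = 1
L2[1][2] = 46
paddr = 46 * 16 + 1 = 737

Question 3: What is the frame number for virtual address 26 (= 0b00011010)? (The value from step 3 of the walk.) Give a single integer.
vaddr = 26: l1_idx=0, l2_idx=1
L1[0] = 0; L2[0][1] = 11

Answer: 11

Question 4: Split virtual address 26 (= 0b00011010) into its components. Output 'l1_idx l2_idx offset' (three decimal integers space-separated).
vaddr = 26 = 0b00011010
  top 2 bits -> l1_idx = 0
  next 2 bits -> l2_idx = 1
  bottom 4 bits -> offset = 10

Answer: 0 1 10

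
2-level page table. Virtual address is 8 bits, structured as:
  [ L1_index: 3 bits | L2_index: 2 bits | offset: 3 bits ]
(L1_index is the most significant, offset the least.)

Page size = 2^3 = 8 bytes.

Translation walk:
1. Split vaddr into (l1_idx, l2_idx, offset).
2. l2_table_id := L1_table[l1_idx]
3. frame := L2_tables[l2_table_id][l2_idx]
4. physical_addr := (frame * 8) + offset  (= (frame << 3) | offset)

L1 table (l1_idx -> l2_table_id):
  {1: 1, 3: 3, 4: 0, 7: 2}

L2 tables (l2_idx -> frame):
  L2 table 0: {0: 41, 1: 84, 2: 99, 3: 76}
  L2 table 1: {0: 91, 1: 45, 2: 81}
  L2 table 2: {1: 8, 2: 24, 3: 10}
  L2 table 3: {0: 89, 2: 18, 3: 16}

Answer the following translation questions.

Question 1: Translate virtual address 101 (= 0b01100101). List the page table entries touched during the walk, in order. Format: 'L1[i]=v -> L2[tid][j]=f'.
vaddr = 101 = 0b01100101
Split: l1_idx=3, l2_idx=0, offset=5

Answer: L1[3]=3 -> L2[3][0]=89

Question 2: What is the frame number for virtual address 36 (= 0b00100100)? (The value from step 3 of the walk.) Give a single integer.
vaddr = 36: l1_idx=1, l2_idx=0
L1[1] = 1; L2[1][0] = 91

Answer: 91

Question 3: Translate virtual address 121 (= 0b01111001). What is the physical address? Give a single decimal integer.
vaddr = 121 = 0b01111001
Split: l1_idx=3, l2_idx=3, offset=1
L1[3] = 3
L2[3][3] = 16
paddr = 16 * 8 + 1 = 129

Answer: 129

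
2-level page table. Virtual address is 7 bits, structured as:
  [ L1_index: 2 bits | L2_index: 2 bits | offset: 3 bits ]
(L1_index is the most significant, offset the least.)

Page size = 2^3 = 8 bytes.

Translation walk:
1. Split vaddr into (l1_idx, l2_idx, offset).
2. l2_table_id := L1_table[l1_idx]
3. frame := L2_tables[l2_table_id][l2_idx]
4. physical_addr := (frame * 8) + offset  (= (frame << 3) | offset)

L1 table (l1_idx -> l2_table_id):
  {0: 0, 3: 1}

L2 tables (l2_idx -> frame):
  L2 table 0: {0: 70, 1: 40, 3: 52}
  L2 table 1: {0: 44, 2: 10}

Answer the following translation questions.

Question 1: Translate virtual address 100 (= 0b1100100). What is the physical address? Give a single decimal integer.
Answer: 356

Derivation:
vaddr = 100 = 0b1100100
Split: l1_idx=3, l2_idx=0, offset=4
L1[3] = 1
L2[1][0] = 44
paddr = 44 * 8 + 4 = 356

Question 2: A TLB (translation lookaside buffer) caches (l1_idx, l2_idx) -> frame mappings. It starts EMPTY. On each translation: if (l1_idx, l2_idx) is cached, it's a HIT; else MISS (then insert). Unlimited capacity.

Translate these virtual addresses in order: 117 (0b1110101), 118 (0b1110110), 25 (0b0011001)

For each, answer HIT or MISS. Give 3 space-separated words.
Answer: MISS HIT MISS

Derivation:
vaddr=117: (3,2) not in TLB -> MISS, insert
vaddr=118: (3,2) in TLB -> HIT
vaddr=25: (0,3) not in TLB -> MISS, insert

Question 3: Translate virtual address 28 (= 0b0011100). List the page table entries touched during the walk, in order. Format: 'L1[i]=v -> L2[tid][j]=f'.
Answer: L1[0]=0 -> L2[0][3]=52

Derivation:
vaddr = 28 = 0b0011100
Split: l1_idx=0, l2_idx=3, offset=4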